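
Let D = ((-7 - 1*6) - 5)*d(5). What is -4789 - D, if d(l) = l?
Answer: -4699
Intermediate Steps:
D = -90 (D = ((-7 - 1*6) - 5)*5 = ((-7 - 6) - 5)*5 = (-13 - 5)*5 = -18*5 = -90)
-4789 - D = -4789 - 1*(-90) = -4789 + 90 = -4699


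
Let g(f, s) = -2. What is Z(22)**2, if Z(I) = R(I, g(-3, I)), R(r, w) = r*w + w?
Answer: 2116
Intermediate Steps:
R(r, w) = w + r*w
Z(I) = -2 - 2*I (Z(I) = -2*(1 + I) = -2 - 2*I)
Z(22)**2 = (-2 - 2*22)**2 = (-2 - 44)**2 = (-46)**2 = 2116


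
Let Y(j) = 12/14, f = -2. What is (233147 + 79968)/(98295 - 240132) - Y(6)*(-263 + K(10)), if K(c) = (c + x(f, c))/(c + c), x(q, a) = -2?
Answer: 1106432861/4964295 ≈ 222.88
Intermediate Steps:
Y(j) = 6/7 (Y(j) = 12*(1/14) = 6/7)
K(c) = (-2 + c)/(2*c) (K(c) = (c - 2)/(c + c) = (-2 + c)/((2*c)) = (-2 + c)*(1/(2*c)) = (-2 + c)/(2*c))
(233147 + 79968)/(98295 - 240132) - Y(6)*(-263 + K(10)) = (233147 + 79968)/(98295 - 240132) - 6*(-263 + (1/2)*(-2 + 10)/10)/7 = 313115/(-141837) - 6*(-263 + (1/2)*(1/10)*8)/7 = 313115*(-1/141837) - 6*(-263 + 2/5)/7 = -313115/141837 - 6*(-1313)/(7*5) = -313115/141837 - 1*(-7878/35) = -313115/141837 + 7878/35 = 1106432861/4964295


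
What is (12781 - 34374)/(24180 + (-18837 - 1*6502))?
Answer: 21593/1159 ≈ 18.631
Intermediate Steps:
(12781 - 34374)/(24180 + (-18837 - 1*6502)) = -21593/(24180 + (-18837 - 6502)) = -21593/(24180 - 25339) = -21593/(-1159) = -21593*(-1/1159) = 21593/1159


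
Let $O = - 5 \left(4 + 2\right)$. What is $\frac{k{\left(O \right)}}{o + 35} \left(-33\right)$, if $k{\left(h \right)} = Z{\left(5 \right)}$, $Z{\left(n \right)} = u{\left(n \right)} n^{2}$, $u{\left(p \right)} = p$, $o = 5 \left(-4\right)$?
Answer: $-275$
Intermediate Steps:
$o = -20$
$O = -30$ ($O = \left(-5\right) 6 = -30$)
$Z{\left(n \right)} = n^{3}$ ($Z{\left(n \right)} = n n^{2} = n^{3}$)
$k{\left(h \right)} = 125$ ($k{\left(h \right)} = 5^{3} = 125$)
$\frac{k{\left(O \right)}}{o + 35} \left(-33\right) = \frac{125}{-20 + 35} \left(-33\right) = \frac{125}{15} \left(-33\right) = 125 \cdot \frac{1}{15} \left(-33\right) = \frac{25}{3} \left(-33\right) = -275$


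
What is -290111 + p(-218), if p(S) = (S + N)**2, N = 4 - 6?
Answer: -241711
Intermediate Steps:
N = -2
p(S) = (-2 + S)**2 (p(S) = (S - 2)**2 = (-2 + S)**2)
-290111 + p(-218) = -290111 + (-2 - 218)**2 = -290111 + (-220)**2 = -290111 + 48400 = -241711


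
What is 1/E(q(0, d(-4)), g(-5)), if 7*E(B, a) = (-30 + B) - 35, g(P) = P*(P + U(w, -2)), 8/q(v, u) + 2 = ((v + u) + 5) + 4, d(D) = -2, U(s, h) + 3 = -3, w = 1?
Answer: -35/317 ≈ -0.11041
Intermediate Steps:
U(s, h) = -6 (U(s, h) = -3 - 3 = -6)
q(v, u) = 8/(7 + u + v) (q(v, u) = 8/(-2 + (((v + u) + 5) + 4)) = 8/(-2 + (((u + v) + 5) + 4)) = 8/(-2 + ((5 + u + v) + 4)) = 8/(-2 + (9 + u + v)) = 8/(7 + u + v))
g(P) = P*(-6 + P) (g(P) = P*(P - 6) = P*(-6 + P))
E(B, a) = -65/7 + B/7 (E(B, a) = ((-30 + B) - 35)/7 = (-65 + B)/7 = -65/7 + B/7)
1/E(q(0, d(-4)), g(-5)) = 1/(-65/7 + (8/(7 - 2 + 0))/7) = 1/(-65/7 + (8/5)/7) = 1/(-65/7 + (8*(1/5))/7) = 1/(-65/7 + (1/7)*(8/5)) = 1/(-65/7 + 8/35) = 1/(-317/35) = -35/317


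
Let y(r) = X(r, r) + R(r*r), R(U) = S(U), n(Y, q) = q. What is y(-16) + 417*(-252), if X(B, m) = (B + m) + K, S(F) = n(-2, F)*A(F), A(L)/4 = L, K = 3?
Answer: 157031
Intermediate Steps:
A(L) = 4*L
S(F) = 4*F² (S(F) = F*(4*F) = 4*F²)
X(B, m) = 3 + B + m (X(B, m) = (B + m) + 3 = 3 + B + m)
R(U) = 4*U²
y(r) = 3 + 2*r + 4*r⁴ (y(r) = (3 + r + r) + 4*(r*r)² = (3 + 2*r) + 4*(r²)² = (3 + 2*r) + 4*r⁴ = 3 + 2*r + 4*r⁴)
y(-16) + 417*(-252) = (3 + 2*(-16) + 4*(-16)⁴) + 417*(-252) = (3 - 32 + 4*65536) - 105084 = (3 - 32 + 262144) - 105084 = 262115 - 105084 = 157031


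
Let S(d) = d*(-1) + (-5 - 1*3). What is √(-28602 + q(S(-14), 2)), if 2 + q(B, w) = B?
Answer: I*√28598 ≈ 169.11*I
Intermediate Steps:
S(d) = -8 - d (S(d) = -d + (-5 - 3) = -d - 8 = -8 - d)
q(B, w) = -2 + B
√(-28602 + q(S(-14), 2)) = √(-28602 + (-2 + (-8 - 1*(-14)))) = √(-28602 + (-2 + (-8 + 14))) = √(-28602 + (-2 + 6)) = √(-28602 + 4) = √(-28598) = I*√28598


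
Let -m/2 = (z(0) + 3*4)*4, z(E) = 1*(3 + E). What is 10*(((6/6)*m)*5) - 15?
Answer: -6015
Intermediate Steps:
z(E) = 3 + E
m = -120 (m = -2*((3 + 0) + 3*4)*4 = -2*(3 + 12)*4 = -30*4 = -2*60 = -120)
10*(((6/6)*m)*5) - 15 = 10*(((6/6)*(-120))*5) - 15 = 10*(((6*(⅙))*(-120))*5) - 15 = 10*((1*(-120))*5) - 15 = 10*(-120*5) - 15 = 10*(-600) - 15 = -6000 - 15 = -6015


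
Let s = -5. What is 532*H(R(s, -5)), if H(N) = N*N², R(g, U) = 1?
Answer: 532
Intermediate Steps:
H(N) = N³
532*H(R(s, -5)) = 532*1³ = 532*1 = 532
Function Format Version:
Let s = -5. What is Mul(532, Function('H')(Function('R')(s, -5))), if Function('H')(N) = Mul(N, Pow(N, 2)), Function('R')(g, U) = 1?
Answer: 532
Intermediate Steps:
Function('H')(N) = Pow(N, 3)
Mul(532, Function('H')(Function('R')(s, -5))) = Mul(532, Pow(1, 3)) = Mul(532, 1) = 532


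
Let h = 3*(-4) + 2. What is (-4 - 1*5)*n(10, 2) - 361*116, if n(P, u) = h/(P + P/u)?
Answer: -41870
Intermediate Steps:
h = -10 (h = -12 + 2 = -10)
n(P, u) = -10/(P + P/u)
(-4 - 1*5)*n(10, 2) - 361*116 = (-4 - 1*5)*(-10*2/(10*(1 + 2))) - 361*116 = (-4 - 5)*(-10*2*⅒/3) - 41876 = -(-90)*2/(10*3) - 41876 = -9*(-⅔) - 41876 = 6 - 41876 = -41870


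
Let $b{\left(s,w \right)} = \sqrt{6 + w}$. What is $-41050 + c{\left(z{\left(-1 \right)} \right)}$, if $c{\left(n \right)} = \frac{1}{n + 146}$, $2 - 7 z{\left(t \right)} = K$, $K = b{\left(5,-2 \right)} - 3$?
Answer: $- \frac{42076243}{1025} \approx -41050.0$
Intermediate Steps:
$K = -1$ ($K = \sqrt{6 - 2} - 3 = \sqrt{4} - 3 = 2 - 3 = -1$)
$z{\left(t \right)} = \frac{3}{7}$ ($z{\left(t \right)} = \frac{2}{7} - - \frac{1}{7} = \frac{2}{7} + \frac{1}{7} = \frac{3}{7}$)
$c{\left(n \right)} = \frac{1}{146 + n}$
$-41050 + c{\left(z{\left(-1 \right)} \right)} = -41050 + \frac{1}{146 + \frac{3}{7}} = -41050 + \frac{1}{\frac{1025}{7}} = -41050 + \frac{7}{1025} = - \frac{42076243}{1025}$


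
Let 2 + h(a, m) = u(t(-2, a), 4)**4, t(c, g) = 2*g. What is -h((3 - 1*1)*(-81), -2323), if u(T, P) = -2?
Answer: -14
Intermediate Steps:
h(a, m) = 14 (h(a, m) = -2 + (-2)**4 = -2 + 16 = 14)
-h((3 - 1*1)*(-81), -2323) = -1*14 = -14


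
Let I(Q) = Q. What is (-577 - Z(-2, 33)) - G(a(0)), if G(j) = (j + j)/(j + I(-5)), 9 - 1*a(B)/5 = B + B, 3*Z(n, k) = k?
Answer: -2361/4 ≈ -590.25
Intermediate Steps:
Z(n, k) = k/3
a(B) = 45 - 10*B (a(B) = 45 - 5*(B + B) = 45 - 10*B)
G(j) = 2*j/(-5 + j) (G(j) = (j + j)/(j - 5) = (2*j)/(-5 + j) = 2*j/(-5 + j))
(-577 - Z(-2, 33)) - G(a(0)) = (-577 - 33/3) - 2*(45 - 10*0)/(-5 + (45 - 10*0)) = (-577 - 1*11) - 2*(45 + 0)/(-5 + (45 + 0)) = (-577 - 11) - 2*45/(-5 + 45) = -588 - 2*45/40 = -588 - 1*9/4 = -588 - 9/4 = -2361/4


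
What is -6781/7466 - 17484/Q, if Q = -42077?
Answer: -154788593/314146882 ≈ -0.49273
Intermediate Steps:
-6781/7466 - 17484/Q = -6781/7466 - 17484/(-42077) = -6781*1/7466 - 17484*(-1/42077) = -6781/7466 + 17484/42077 = -154788593/314146882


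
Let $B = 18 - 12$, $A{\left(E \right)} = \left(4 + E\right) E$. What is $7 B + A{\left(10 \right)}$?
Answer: $182$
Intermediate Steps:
$A{\left(E \right)} = E \left(4 + E\right)$
$B = 6$
$7 B + A{\left(10 \right)} = 7 \cdot 6 + 10 \left(4 + 10\right) = 42 + 10 \cdot 14 = 42 + 140 = 182$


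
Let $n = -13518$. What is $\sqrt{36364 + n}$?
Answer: $\sqrt{22846} \approx 151.15$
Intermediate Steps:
$\sqrt{36364 + n} = \sqrt{36364 - 13518} = \sqrt{22846}$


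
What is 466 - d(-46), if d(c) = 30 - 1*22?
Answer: 458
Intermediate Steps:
d(c) = 8 (d(c) = 30 - 22 = 8)
466 - d(-46) = 466 - 1*8 = 466 - 8 = 458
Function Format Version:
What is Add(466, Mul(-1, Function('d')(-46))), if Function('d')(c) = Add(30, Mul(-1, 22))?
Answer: 458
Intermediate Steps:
Function('d')(c) = 8 (Function('d')(c) = Add(30, -22) = 8)
Add(466, Mul(-1, Function('d')(-46))) = Add(466, Mul(-1, 8)) = Add(466, -8) = 458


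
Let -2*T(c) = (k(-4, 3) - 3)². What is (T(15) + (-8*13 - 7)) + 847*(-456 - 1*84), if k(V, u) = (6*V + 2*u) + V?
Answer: -915607/2 ≈ -4.5780e+5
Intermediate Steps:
k(V, u) = 2*u + 7*V (k(V, u) = (2*u + 6*V) + V = 2*u + 7*V)
T(c) = -625/2 (T(c) = -((2*3 + 7*(-4)) - 3)²/2 = -((6 - 28) - 3)²/2 = -(-22 - 3)²/2 = -½*(-25)² = -½*625 = -625/2)
(T(15) + (-8*13 - 7)) + 847*(-456 - 1*84) = (-625/2 + (-8*13 - 7)) + 847*(-456 - 1*84) = (-625/2 + (-104 - 7)) + 847*(-456 - 84) = (-625/2 - 111) + 847*(-540) = -847/2 - 457380 = -915607/2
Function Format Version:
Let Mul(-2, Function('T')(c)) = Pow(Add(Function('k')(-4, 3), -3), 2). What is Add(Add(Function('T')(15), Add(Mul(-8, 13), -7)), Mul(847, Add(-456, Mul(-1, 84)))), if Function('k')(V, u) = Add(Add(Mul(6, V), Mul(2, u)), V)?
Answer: Rational(-915607, 2) ≈ -4.5780e+5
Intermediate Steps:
Function('k')(V, u) = Add(Mul(2, u), Mul(7, V)) (Function('k')(V, u) = Add(Add(Mul(2, u), Mul(6, V)), V) = Add(Mul(2, u), Mul(7, V)))
Function('T')(c) = Rational(-625, 2) (Function('T')(c) = Mul(Rational(-1, 2), Pow(Add(Add(Mul(2, 3), Mul(7, -4)), -3), 2)) = Mul(Rational(-1, 2), Pow(Add(Add(6, -28), -3), 2)) = Mul(Rational(-1, 2), Pow(Add(-22, -3), 2)) = Mul(Rational(-1, 2), Pow(-25, 2)) = Mul(Rational(-1, 2), 625) = Rational(-625, 2))
Add(Add(Function('T')(15), Add(Mul(-8, 13), -7)), Mul(847, Add(-456, Mul(-1, 84)))) = Add(Add(Rational(-625, 2), Add(Mul(-8, 13), -7)), Mul(847, Add(-456, Mul(-1, 84)))) = Add(Add(Rational(-625, 2), Add(-104, -7)), Mul(847, Add(-456, -84))) = Add(Add(Rational(-625, 2), -111), Mul(847, -540)) = Add(Rational(-847, 2), -457380) = Rational(-915607, 2)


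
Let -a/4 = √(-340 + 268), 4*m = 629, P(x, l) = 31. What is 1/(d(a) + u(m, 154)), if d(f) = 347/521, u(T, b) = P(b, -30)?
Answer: 521/16498 ≈ 0.031580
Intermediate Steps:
m = 629/4 (m = (¼)*629 = 629/4 ≈ 157.25)
u(T, b) = 31
a = -24*I*√2 (a = -4*√(-340 + 268) = -24*I*√2 ≈ -33.941*I)
d(f) = 347/521 (d(f) = 347*(1/521) = 347/521)
1/(d(a) + u(m, 154)) = 1/(347/521 + 31) = 1/(16498/521) = 521/16498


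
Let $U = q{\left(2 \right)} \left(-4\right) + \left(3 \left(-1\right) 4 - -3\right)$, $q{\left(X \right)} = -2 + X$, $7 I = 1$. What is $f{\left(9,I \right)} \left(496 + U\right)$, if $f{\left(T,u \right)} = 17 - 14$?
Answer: $1461$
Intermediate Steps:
$I = \frac{1}{7}$ ($I = \frac{1}{7} \cdot 1 = \frac{1}{7} \approx 0.14286$)
$f{\left(T,u \right)} = 3$
$U = -9$ ($U = \left(-2 + 2\right) \left(-4\right) + \left(3 \left(-1\right) 4 - -3\right) = 0 \left(-4\right) + \left(\left(-3\right) 4 + 3\right) = 0 + \left(-12 + 3\right) = 0 - 9 = -9$)
$f{\left(9,I \right)} \left(496 + U\right) = 3 \left(496 - 9\right) = 3 \cdot 487 = 1461$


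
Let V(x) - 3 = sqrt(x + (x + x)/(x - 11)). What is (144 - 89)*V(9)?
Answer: 165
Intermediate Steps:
V(x) = 3 + sqrt(x + 2*x/(-11 + x)) (V(x) = 3 + sqrt(x + (x + x)/(x - 11)) = 3 + sqrt(x + (2*x)/(-11 + x)) = 3 + sqrt(x + 2*x/(-11 + x)))
(144 - 89)*V(9) = (144 - 89)*(3 + sqrt(9*(-9 + 9)/(-11 + 9))) = 55*(3 + sqrt(9*0/(-2))) = 55*(3 + sqrt(9*(-1/2)*0)) = 55*(3 + sqrt(0)) = 55*(3 + 0) = 55*3 = 165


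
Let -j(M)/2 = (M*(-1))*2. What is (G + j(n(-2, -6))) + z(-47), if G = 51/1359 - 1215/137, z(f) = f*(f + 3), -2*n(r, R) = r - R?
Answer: 127297594/62061 ≈ 2051.2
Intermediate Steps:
n(r, R) = R/2 - r/2 (n(r, R) = -(r - R)/2 = R/2 - r/2)
j(M) = 4*M (j(M) = -2*M*(-1)*2 = -2*(-M)*2 = -(-4)*M = 4*M)
z(f) = f*(3 + f)
G = -548066/62061 (G = 51*(1/1359) - 1215*1/137 = 17/453 - 1215/137 = -548066/62061 ≈ -8.8311)
(G + j(n(-2, -6))) + z(-47) = (-548066/62061 + 4*((1/2)*(-6) - 1/2*(-2))) - 47*(3 - 47) = (-548066/62061 + 4*(-3 + 1)) - 47*(-44) = (-548066/62061 + 4*(-2)) + 2068 = (-548066/62061 - 8) + 2068 = -1044554/62061 + 2068 = 127297594/62061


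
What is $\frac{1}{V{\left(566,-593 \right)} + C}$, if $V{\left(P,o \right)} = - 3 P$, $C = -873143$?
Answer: $- \frac{1}{874841} \approx -1.1431 \cdot 10^{-6}$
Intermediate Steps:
$\frac{1}{V{\left(566,-593 \right)} + C} = \frac{1}{\left(-3\right) 566 - 873143} = \frac{1}{-1698 - 873143} = \frac{1}{-874841} = - \frac{1}{874841}$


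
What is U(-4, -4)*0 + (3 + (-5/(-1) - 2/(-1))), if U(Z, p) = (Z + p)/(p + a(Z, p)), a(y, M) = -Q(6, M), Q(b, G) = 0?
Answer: 10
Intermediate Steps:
a(y, M) = 0 (a(y, M) = -1*0 = 0)
U(Z, p) = (Z + p)/p (U(Z, p) = (Z + p)/(p + 0) = (Z + p)/p)
U(-4, -4)*0 + (3 + (-5/(-1) - 2/(-1))) = ((-4 - 4)/(-4))*0 + (3 + (-5/(-1) - 2/(-1))) = -¼*(-8)*0 + (3 + (-5*(-1) - 2*(-1))) = 2*0 + (3 + (5 + 2)) = 0 + (3 + 7) = 0 + 10 = 10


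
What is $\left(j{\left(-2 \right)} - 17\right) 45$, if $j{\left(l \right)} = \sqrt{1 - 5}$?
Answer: $-765 + 90 i \approx -765.0 + 90.0 i$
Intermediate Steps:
$j{\left(l \right)} = 2 i$ ($j{\left(l \right)} = \sqrt{-4} = 2 i$)
$\left(j{\left(-2 \right)} - 17\right) 45 = \left(2 i - 17\right) 45 = \left(-17 + 2 i\right) 45 = -765 + 90 i$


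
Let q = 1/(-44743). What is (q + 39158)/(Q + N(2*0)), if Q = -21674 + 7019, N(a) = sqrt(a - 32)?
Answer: -25676239889415/9609411917351 - 7008185572*I*sqrt(2)/9609411917351 ≈ -2.672 - 0.0010314*I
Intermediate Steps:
N(a) = sqrt(-32 + a)
q = -1/44743 ≈ -2.2350e-5
Q = -14655
(q + 39158)/(Q + N(2*0)) = (-1/44743 + 39158)/(-14655 + sqrt(-32 + 2*0)) = 1752046393/(44743*(-14655 + sqrt(-32 + 0))) = 1752046393/(44743*(-14655 + sqrt(-32))) = 1752046393/(44743*(-14655 + 4*I*sqrt(2)))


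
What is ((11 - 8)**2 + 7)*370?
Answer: 5920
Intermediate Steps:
((11 - 8)**2 + 7)*370 = (3**2 + 7)*370 = (9 + 7)*370 = 16*370 = 5920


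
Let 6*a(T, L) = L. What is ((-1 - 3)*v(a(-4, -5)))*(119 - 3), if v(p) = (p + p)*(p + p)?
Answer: -11600/9 ≈ -1288.9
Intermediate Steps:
a(T, L) = L/6
v(p) = 4*p² (v(p) = (2*p)*(2*p) = 4*p²)
((-1 - 3)*v(a(-4, -5)))*(119 - 3) = ((-1 - 3)*(4*((⅙)*(-5))²))*(119 - 3) = -16*(-⅚)²*116 = -16*25/36*116 = -4*25/9*116 = -100/9*116 = -11600/9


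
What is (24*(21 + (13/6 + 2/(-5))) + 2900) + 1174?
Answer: 23102/5 ≈ 4620.4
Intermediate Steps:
(24*(21 + (13/6 + 2/(-5))) + 2900) + 1174 = (24*(21 + (13*(⅙) + 2*(-⅕))) + 2900) + 1174 = (24*(21 + (13/6 - ⅖)) + 2900) + 1174 = (24*(21 + 53/30) + 2900) + 1174 = (24*(683/30) + 2900) + 1174 = (2732/5 + 2900) + 1174 = 17232/5 + 1174 = 23102/5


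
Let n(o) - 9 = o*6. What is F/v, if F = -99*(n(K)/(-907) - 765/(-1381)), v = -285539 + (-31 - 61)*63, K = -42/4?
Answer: 6915861/33174236995 ≈ 0.00020847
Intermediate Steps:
K = -21/2 (K = -42*1/4 = -21/2 ≈ -10.500)
n(o) = 9 + 6*o (n(o) = 9 + o*6 = 9 + 6*o)
v = -291335 (v = -285539 - 92*63 = -285539 - 5796 = -291335)
F = -76074471/1252567 (F = -99*((9 + 6*(-21/2))/(-907) - 765/(-1381)) = -99*((9 - 63)*(-1/907) - 765*(-1/1381)) = -99*(-54*(-1/907) + 765/1381) = -99*(54/907 + 765/1381) = -99*768429/1252567 = -76074471/1252567 ≈ -60.735)
F/v = -76074471/1252567/(-291335) = -76074471/1252567*(-1/291335) = 6915861/33174236995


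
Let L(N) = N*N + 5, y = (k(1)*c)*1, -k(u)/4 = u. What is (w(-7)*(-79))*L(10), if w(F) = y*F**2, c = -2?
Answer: -3251640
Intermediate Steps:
k(u) = -4*u
y = 8 (y = (-4*1*(-2))*1 = -4*(-2)*1 = 8*1 = 8)
L(N) = 5 + N**2 (L(N) = N**2 + 5 = 5 + N**2)
w(F) = 8*F**2
(w(-7)*(-79))*L(10) = ((8*(-7)**2)*(-79))*(5 + 10**2) = ((8*49)*(-79))*(5 + 100) = (392*(-79))*105 = -30968*105 = -3251640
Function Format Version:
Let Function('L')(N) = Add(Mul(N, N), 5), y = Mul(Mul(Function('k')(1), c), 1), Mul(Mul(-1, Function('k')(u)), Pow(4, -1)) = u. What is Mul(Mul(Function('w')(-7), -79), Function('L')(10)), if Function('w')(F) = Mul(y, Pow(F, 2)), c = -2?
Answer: -3251640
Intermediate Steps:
Function('k')(u) = Mul(-4, u)
y = 8 (y = Mul(Mul(Mul(-4, 1), -2), 1) = Mul(Mul(-4, -2), 1) = Mul(8, 1) = 8)
Function('L')(N) = Add(5, Pow(N, 2)) (Function('L')(N) = Add(Pow(N, 2), 5) = Add(5, Pow(N, 2)))
Function('w')(F) = Mul(8, Pow(F, 2))
Mul(Mul(Function('w')(-7), -79), Function('L')(10)) = Mul(Mul(Mul(8, Pow(-7, 2)), -79), Add(5, Pow(10, 2))) = Mul(Mul(Mul(8, 49), -79), Add(5, 100)) = Mul(Mul(392, -79), 105) = Mul(-30968, 105) = -3251640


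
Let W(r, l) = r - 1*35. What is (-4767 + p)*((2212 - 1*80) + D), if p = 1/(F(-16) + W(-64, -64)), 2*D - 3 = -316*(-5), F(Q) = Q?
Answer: -1602680241/115 ≈ -1.3936e+7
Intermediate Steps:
D = 1583/2 (D = 3/2 + (-316*(-5))/2 = 3/2 + (1/2)*1580 = 3/2 + 790 = 1583/2 ≈ 791.50)
W(r, l) = -35 + r (W(r, l) = r - 35 = -35 + r)
p = -1/115 (p = 1/(-16 + (-35 - 64)) = 1/(-16 - 99) = 1/(-115) = -1/115 ≈ -0.0086956)
(-4767 + p)*((2212 - 1*80) + D) = (-4767 - 1/115)*((2212 - 1*80) + 1583/2) = -548206*((2212 - 80) + 1583/2)/115 = -548206*(2132 + 1583/2)/115 = -548206/115*5847/2 = -1602680241/115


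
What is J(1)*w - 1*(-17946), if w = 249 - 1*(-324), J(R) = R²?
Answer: 18519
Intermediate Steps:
w = 573 (w = 249 + 324 = 573)
J(1)*w - 1*(-17946) = 1²*573 - 1*(-17946) = 1*573 + 17946 = 573 + 17946 = 18519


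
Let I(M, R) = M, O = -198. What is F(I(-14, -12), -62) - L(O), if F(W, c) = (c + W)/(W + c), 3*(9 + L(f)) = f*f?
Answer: -13058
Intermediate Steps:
L(f) = -9 + f²/3 (L(f) = -9 + (f*f)/3 = -9 + f²/3)
F(W, c) = 1 (F(W, c) = (W + c)/(W + c) = 1)
F(I(-14, -12), -62) - L(O) = 1 - (-9 + (⅓)*(-198)²) = 1 - (-9 + (⅓)*39204) = 1 - (-9 + 13068) = 1 - 1*13059 = 1 - 13059 = -13058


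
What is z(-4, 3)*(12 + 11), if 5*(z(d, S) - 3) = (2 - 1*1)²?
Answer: 368/5 ≈ 73.600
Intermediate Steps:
z(d, S) = 16/5 (z(d, S) = 3 + (2 - 1*1)²/5 = 3 + (2 - 1)²/5 = 3 + (⅕)*1² = 3 + (⅕)*1 = 3 + ⅕ = 16/5)
z(-4, 3)*(12 + 11) = 16*(12 + 11)/5 = (16/5)*23 = 368/5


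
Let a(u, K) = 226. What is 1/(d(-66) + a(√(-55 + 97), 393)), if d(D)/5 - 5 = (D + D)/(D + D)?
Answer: 1/256 ≈ 0.0039063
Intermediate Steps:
d(D) = 30 (d(D) = 25 + 5*((D + D)/(D + D)) = 25 + 5*((2*D)/((2*D))) = 25 + 5*((2*D)*(1/(2*D))) = 25 + 5*1 = 25 + 5 = 30)
1/(d(-66) + a(√(-55 + 97), 393)) = 1/(30 + 226) = 1/256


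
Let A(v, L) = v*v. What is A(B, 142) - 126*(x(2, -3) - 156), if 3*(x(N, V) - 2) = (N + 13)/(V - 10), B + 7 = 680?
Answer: 6140959/13 ≈ 4.7238e+5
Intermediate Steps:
B = 673 (B = -7 + 680 = 673)
x(N, V) = 2 + (13 + N)/(3*(-10 + V)) (x(N, V) = 2 + ((N + 13)/(V - 10))/3 = 2 + ((13 + N)/(-10 + V))/3 = 2 + (13 + N)/(3*(-10 + V)))
A(v, L) = v²
A(B, 142) - 126*(x(2, -3) - 156) = 673² - 126*((-47 + 2 + 6*(-3))/(3*(-10 - 3)) - 156) = 452929 - 126*((⅓)*(-47 + 2 - 18)/(-13) - 156) = 452929 - 126*((⅓)*(-1/13)*(-63) - 156) = 452929 - 126*(21/13 - 156) = 452929 - 126*(-2007)/13 = 452929 - 1*(-252882/13) = 452929 + 252882/13 = 6140959/13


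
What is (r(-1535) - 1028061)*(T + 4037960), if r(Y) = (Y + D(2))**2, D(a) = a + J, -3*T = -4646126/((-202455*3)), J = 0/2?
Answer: 360254690408743336/67485 ≈ 5.3383e+12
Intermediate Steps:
J = 0 (J = 0*(1/2) = 0)
T = -4646126/1822095 (T = -(-4646126)/(3*((-202455*3))) = -(-4646126)/(3*(-607365)) = -(-4646126)*(-1)/(3*607365) = -1/3*4646126/607365 = -4646126/1822095 ≈ -2.5499)
D(a) = a (D(a) = a + 0 = a)
r(Y) = (2 + Y)**2 (r(Y) = (Y + 2)**2 = (2 + Y)**2)
(r(-1535) - 1028061)*(T + 4037960) = ((2 - 1535)**2 - 1028061)*(-4646126/1822095 + 4037960) = ((-1533)**2 - 1028061)*(7357542080074/1822095) = (2350089 - 1028061)*(7357542080074/1822095) = 1322028*(7357542080074/1822095) = 360254690408743336/67485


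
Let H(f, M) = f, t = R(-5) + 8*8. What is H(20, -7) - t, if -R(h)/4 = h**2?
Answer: 56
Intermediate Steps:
R(h) = -4*h**2
t = -36 (t = -4*(-5)**2 + 8*8 = -4*25 + 64 = -100 + 64 = -36)
H(20, -7) - t = 20 - 1*(-36) = 20 + 36 = 56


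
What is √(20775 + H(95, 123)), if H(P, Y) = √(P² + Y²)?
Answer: √(20775 + √24154) ≈ 144.67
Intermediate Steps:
√(20775 + H(95, 123)) = √(20775 + √(95² + 123²)) = √(20775 + √(9025 + 15129)) = √(20775 + √24154)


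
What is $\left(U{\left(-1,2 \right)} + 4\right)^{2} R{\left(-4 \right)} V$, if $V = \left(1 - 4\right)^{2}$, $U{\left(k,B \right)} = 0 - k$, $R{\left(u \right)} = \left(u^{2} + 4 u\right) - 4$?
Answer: $-900$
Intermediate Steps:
$R{\left(u \right)} = -4 + u^{2} + 4 u$ ($R{\left(u \right)} = \left(u^{2} + 4 u\right) - 4 = -4 + u^{2} + 4 u$)
$U{\left(k,B \right)} = - k$
$V = 9$ ($V = \left(-3\right)^{2} = 9$)
$\left(U{\left(-1,2 \right)} + 4\right)^{2} R{\left(-4 \right)} V = \left(\left(-1\right) \left(-1\right) + 4\right)^{2} \left(-4 + \left(-4\right)^{2} + 4 \left(-4\right)\right) 9 = \left(1 + 4\right)^{2} \left(-4 + 16 - 16\right) 9 = 5^{2} \left(-4\right) 9 = 25 \left(-4\right) 9 = \left(-100\right) 9 = -900$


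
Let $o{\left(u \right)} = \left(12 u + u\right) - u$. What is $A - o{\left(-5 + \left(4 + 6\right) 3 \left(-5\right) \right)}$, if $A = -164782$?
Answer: $-162922$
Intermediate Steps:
$o{\left(u \right)} = 12 u$ ($o{\left(u \right)} = 13 u - u = 12 u$)
$A - o{\left(-5 + \left(4 + 6\right) 3 \left(-5\right) \right)} = -164782 - 12 \left(-5 + \left(4 + 6\right) 3 \left(-5\right)\right) = -164782 - 12 \left(-5 + 10 \cdot 3 \left(-5\right)\right) = -164782 - 12 \left(-5 + 30 \left(-5\right)\right) = -164782 - 12 \left(-5 - 150\right) = -164782 - 12 \left(-155\right) = -164782 - -1860 = -164782 + 1860 = -162922$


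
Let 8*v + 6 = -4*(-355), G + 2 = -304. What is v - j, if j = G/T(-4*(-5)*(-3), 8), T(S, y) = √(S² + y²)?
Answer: 707/4 + 153*√229/458 ≈ 181.81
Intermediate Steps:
G = -306 (G = -2 - 304 = -306)
v = 707/4 (v = -¾ + (-4*(-355))/8 = -¾ + (⅛)*1420 = -¾ + 355/2 = 707/4 ≈ 176.75)
j = -153*√229/458 (j = -306/√((-4*(-5)*(-3))² + 8²) = -306/√((20*(-3))² + 64) = -306/√((-60)² + 64) = -306/√(3600 + 64) = -306*√229/916 = -153*√229/458 ≈ -5.0553)
v - j = 707/4 - (-153)*√229/458 = 707/4 + 153*√229/458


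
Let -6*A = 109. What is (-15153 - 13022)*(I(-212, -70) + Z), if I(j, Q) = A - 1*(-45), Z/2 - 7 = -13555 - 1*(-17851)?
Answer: -1459380475/6 ≈ -2.4323e+8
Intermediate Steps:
Z = 8606 (Z = 14 + 2*(-13555 - 1*(-17851)) = 14 + 2*(-13555 + 17851) = 14 + 2*4296 = 14 + 8592 = 8606)
A = -109/6 (A = -1/6*109 = -109/6 ≈ -18.167)
I(j, Q) = 161/6 (I(j, Q) = -109/6 - 1*(-45) = -109/6 + 45 = 161/6)
(-15153 - 13022)*(I(-212, -70) + Z) = (-15153 - 13022)*(161/6 + 8606) = -28175*51797/6 = -1459380475/6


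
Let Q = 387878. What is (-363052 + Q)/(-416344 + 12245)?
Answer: -24826/404099 ≈ -0.061435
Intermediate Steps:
(-363052 + Q)/(-416344 + 12245) = (-363052 + 387878)/(-416344 + 12245) = 24826/(-404099) = 24826*(-1/404099) = -24826/404099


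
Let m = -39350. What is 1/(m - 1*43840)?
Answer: -1/83190 ≈ -1.2021e-5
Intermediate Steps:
1/(m - 1*43840) = 1/(-39350 - 1*43840) = 1/(-39350 - 43840) = 1/(-83190) = -1/83190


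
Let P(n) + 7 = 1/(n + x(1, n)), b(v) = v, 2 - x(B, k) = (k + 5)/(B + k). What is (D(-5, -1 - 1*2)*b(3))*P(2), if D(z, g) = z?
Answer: 96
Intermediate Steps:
x(B, k) = 2 - (5 + k)/(B + k) (x(B, k) = 2 - (k + 5)/(B + k) = 2 - (5 + k)/(B + k))
P(n) = -7 + 1/(n + (-3 + n)/(1 + n)) (P(n) = -7 + 1/(n + (-5 + n + 2*1)/(1 + n)) = -7 + 1/(n + (-5 + n + 2)/(1 + n)) = -7 + 1/(n + (-3 + n)/(1 + n)))
(D(-5, -1 - 1*2)*b(3))*P(2) = (-5*3)*((22 - 13*2 - 7*2²)/(-3 + 2² + 2*2)) = -15*(22 - 26 - 7*4)/(-3 + 4 + 4) = -15*(22 - 26 - 28)/5 = -3*(-32) = -15*(-32/5) = 96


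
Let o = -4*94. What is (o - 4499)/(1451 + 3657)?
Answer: -4875/5108 ≈ -0.95438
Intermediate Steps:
o = -376
(o - 4499)/(1451 + 3657) = (-376 - 4499)/(1451 + 3657) = -4875/5108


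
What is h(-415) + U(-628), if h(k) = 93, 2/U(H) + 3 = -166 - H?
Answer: 42689/459 ≈ 93.004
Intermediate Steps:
U(H) = 2/(-169 - H) (U(H) = 2/(-3 + (-166 - H)) = 2/(-169 - H))
h(-415) + U(-628) = 93 - 2/(169 - 628) = 93 - 2/(-459) = 93 - 2*(-1/459) = 93 + 2/459 = 42689/459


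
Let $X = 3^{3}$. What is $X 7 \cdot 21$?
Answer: $3969$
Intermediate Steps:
$X = 27$
$X 7 \cdot 21 = 27 \cdot 7 \cdot 21 = 189 \cdot 21 = 3969$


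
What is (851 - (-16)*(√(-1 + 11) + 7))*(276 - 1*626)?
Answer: -337050 - 5600*√10 ≈ -3.5476e+5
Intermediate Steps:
(851 - (-16)*(√(-1 + 11) + 7))*(276 - 1*626) = (851 - (-16)*(√10 + 7))*(276 - 626) = (851 - (-16)*(7 + √10))*(-350) = (851 - (-112 - 16*√10))*(-350) = (851 + (112 + 16*√10))*(-350) = (963 + 16*√10)*(-350) = -337050 - 5600*√10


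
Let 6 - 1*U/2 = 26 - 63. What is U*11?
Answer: 946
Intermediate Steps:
U = 86 (U = 12 - 2*(26 - 63) = 12 - 2*(-37) = 12 + 74 = 86)
U*11 = 86*11 = 946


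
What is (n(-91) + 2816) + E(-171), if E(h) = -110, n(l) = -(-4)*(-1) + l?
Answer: 2611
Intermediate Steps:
n(l) = -4 + l (n(l) = -4*1 + l = -4 + l)
(n(-91) + 2816) + E(-171) = ((-4 - 91) + 2816) - 110 = (-95 + 2816) - 110 = 2721 - 110 = 2611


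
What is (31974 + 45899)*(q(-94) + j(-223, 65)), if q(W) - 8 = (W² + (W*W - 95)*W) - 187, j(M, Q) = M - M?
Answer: -63310515381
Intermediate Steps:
j(M, Q) = 0
q(W) = -179 + W² + W*(-95 + W²) (q(W) = 8 + ((W² + (W*W - 95)*W) - 187) = 8 + ((W² + (W² - 95)*W) - 187) = 8 + ((W² + (-95 + W²)*W) - 187) = 8 + ((W² + W*(-95 + W²)) - 187) = 8 + (-187 + W² + W*(-95 + W²)) = -179 + W² + W*(-95 + W²))
(31974 + 45899)*(q(-94) + j(-223, 65)) = (31974 + 45899)*((-179 + (-94)² + (-94)³ - 95*(-94)) + 0) = 77873*((-179 + 8836 - 830584 + 8930) + 0) = 77873*(-812997 + 0) = 77873*(-812997) = -63310515381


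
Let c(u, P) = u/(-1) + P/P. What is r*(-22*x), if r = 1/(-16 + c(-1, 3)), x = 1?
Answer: 11/7 ≈ 1.5714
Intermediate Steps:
c(u, P) = 1 - u (c(u, P) = u*(-1) + 1 = -u + 1 = 1 - u)
r = -1/14 (r = 1/(-16 + (1 - 1*(-1))) = 1/(-16 + (1 + 1)) = 1/(-16 + 2) = 1/(-14) = -1/14 ≈ -0.071429)
r*(-22*x) = -(-11)/7 = -1/14*(-22) = 11/7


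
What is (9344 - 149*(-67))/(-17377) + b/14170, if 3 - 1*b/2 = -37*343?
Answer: 83651843/123116045 ≈ 0.67945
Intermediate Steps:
b = 25388 (b = 6 - (-74)*343 = 6 - 2*(-12691) = 6 + 25382 = 25388)
(9344 - 149*(-67))/(-17377) + b/14170 = (9344 - 149*(-67))/(-17377) + 25388/14170 = (9344 - 1*(-9983))*(-1/17377) + 25388*(1/14170) = (9344 + 9983)*(-1/17377) + 12694/7085 = 19327*(-1/17377) + 12694/7085 = -19327/17377 + 12694/7085 = 83651843/123116045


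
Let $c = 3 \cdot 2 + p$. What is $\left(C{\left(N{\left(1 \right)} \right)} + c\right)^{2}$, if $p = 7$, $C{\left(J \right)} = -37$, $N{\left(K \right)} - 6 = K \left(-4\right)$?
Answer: $576$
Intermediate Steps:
$N{\left(K \right)} = 6 - 4 K$ ($N{\left(K \right)} = 6 + K \left(-4\right) = 6 - 4 K$)
$c = 13$ ($c = 3 \cdot 2 + 7 = 6 + 7 = 13$)
$\left(C{\left(N{\left(1 \right)} \right)} + c\right)^{2} = \left(-37 + 13\right)^{2} = \left(-24\right)^{2} = 576$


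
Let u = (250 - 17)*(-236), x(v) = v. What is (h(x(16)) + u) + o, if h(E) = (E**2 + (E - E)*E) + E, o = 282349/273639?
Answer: -14972149175/273639 ≈ -54715.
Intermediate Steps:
u = -54988 (u = 233*(-236) = -54988)
o = 282349/273639 (o = 282349*(1/273639) = 282349/273639 ≈ 1.0318)
h(E) = E + E**2 (h(E) = (E**2 + 0*E) + E = (E**2 + 0) + E = E**2 + E = E + E**2)
(h(x(16)) + u) + o = (16*(1 + 16) - 54988) + 282349/273639 = (16*17 - 54988) + 282349/273639 = (272 - 54988) + 282349/273639 = -54716 + 282349/273639 = -14972149175/273639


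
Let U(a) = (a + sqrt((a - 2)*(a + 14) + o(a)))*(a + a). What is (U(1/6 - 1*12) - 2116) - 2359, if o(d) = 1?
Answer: -75509/18 - 71*I*sqrt(1043)/18 ≈ -4194.9 - 127.39*I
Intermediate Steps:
U(a) = 2*a*(a + sqrt(1 + (-2 + a)*(14 + a))) (U(a) = (a + sqrt((a - 2)*(a + 14) + 1))*(a + a) = (a + sqrt((-2 + a)*(14 + a) + 1))*(2*a) = (a + sqrt(1 + (-2 + a)*(14 + a)))*(2*a) = 2*a*(a + sqrt(1 + (-2 + a)*(14 + a))))
(U(1/6 - 1*12) - 2116) - 2359 = (2*(1/6 - 1*12)*((1/6 - 1*12) + sqrt(-27 + (1/6 - 1*12)**2 + 12*(1/6 - 1*12))) - 2116) - 2359 = (2*(1/6 - 12)*((1/6 - 12) + sqrt(-27 + (1/6 - 12)**2 + 12*(1/6 - 12))) - 2116) - 2359 = (2*(-71/6)*(-71/6 + sqrt(-27 + (-71/6)**2 + 12*(-71/6))) - 2116) - 2359 = (2*(-71/6)*(-71/6 + sqrt(-27 + 5041/36 - 142)) - 2116) - 2359 = (2*(-71/6)*(-71/6 + sqrt(-1043/36)) - 2116) - 2359 = (2*(-71/6)*(-71/6 + I*sqrt(1043)/6) - 2116) - 2359 = ((5041/18 - 71*I*sqrt(1043)/18) - 2116) - 2359 = (-33047/18 - 71*I*sqrt(1043)/18) - 2359 = -75509/18 - 71*I*sqrt(1043)/18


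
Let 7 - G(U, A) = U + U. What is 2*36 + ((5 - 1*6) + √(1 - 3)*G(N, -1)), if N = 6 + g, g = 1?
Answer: 71 - 7*I*√2 ≈ 71.0 - 9.8995*I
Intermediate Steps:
N = 7 (N = 6 + 1 = 7)
G(U, A) = 7 - 2*U (G(U, A) = 7 - (U + U) = 7 - 2*U)
2*36 + ((5 - 1*6) + √(1 - 3)*G(N, -1)) = 2*36 + ((5 - 1*6) + √(1 - 3)*(7 - 2*7)) = 72 + ((5 - 6) + √(-2)*(7 - 14)) = 72 + (-1 + (I*√2)*(-7)) = 72 + (-1 - 7*I*√2) = 71 - 7*I*√2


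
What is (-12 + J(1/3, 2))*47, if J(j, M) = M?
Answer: -470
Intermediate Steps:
(-12 + J(1/3, 2))*47 = (-12 + 2)*47 = -10*47 = -470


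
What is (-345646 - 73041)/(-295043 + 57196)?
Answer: 418687/237847 ≈ 1.7603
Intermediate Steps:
(-345646 - 73041)/(-295043 + 57196) = -418687/(-237847) = -418687*(-1/237847) = 418687/237847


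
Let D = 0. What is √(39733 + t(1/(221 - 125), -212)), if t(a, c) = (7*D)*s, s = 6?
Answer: √39733 ≈ 199.33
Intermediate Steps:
t(a, c) = 0 (t(a, c) = (7*0)*6 = 0*6 = 0)
√(39733 + t(1/(221 - 125), -212)) = √(39733 + 0) = √39733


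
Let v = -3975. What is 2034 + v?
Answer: -1941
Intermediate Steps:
2034 + v = 2034 - 3975 = -1941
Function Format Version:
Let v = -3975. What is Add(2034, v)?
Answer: -1941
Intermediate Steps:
Add(2034, v) = Add(2034, -3975) = -1941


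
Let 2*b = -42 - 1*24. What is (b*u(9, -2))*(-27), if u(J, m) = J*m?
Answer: -16038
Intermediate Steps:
b = -33 (b = (-42 - 1*24)/2 = (-42 - 24)/2 = (½)*(-66) = -33)
(b*u(9, -2))*(-27) = -297*(-2)*(-27) = -33*(-18)*(-27) = 594*(-27) = -16038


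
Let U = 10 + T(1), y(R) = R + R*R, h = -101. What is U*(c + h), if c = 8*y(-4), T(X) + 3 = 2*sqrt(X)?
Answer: -45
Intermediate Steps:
y(R) = R + R**2
T(X) = -3 + 2*sqrt(X)
c = 96 (c = 8*(-4*(1 - 4)) = 8*(-4*(-3)) = 8*12 = 96)
U = 9 (U = 10 + (-3 + 2*sqrt(1)) = 10 + (-3 + 2*1) = 10 + (-3 + 2) = 10 - 1 = 9)
U*(c + h) = 9*(96 - 101) = 9*(-5) = -45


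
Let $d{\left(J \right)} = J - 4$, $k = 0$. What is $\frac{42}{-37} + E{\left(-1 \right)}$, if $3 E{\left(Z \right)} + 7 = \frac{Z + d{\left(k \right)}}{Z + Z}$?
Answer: $- \frac{195}{74} \approx -2.6351$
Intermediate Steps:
$d{\left(J \right)} = -4 + J$ ($d{\left(J \right)} = J - 4 = -4 + J$)
$E{\left(Z \right)} = - \frac{7}{3} + \frac{-4 + Z}{6 Z}$ ($E{\left(Z \right)} = - \frac{7}{3} + \frac{\left(Z + \left(-4 + 0\right)\right) \frac{1}{Z + Z}}{3} = - \frac{7}{3} + \frac{\left(Z - 4\right) \frac{1}{2 Z}}{3} = - \frac{7}{3} + \frac{\left(-4 + Z\right) \frac{1}{2 Z}}{3} = - \frac{7}{3} + \frac{\frac{1}{2} \frac{1}{Z} \left(-4 + Z\right)}{3} = - \frac{7}{3} + \frac{-4 + Z}{6 Z}$)
$\frac{42}{-37} + E{\left(-1 \right)} = \frac{42}{-37} + \frac{-4 - -13}{6 \left(-1\right)} = 42 \left(- \frac{1}{37}\right) + \frac{1}{6} \left(-1\right) \left(-4 + 13\right) = - \frac{42}{37} + \frac{1}{6} \left(-1\right) 9 = - \frac{42}{37} - \frac{3}{2} = - \frac{195}{74}$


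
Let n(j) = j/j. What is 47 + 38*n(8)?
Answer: 85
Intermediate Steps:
n(j) = 1
47 + 38*n(8) = 47 + 38*1 = 47 + 38 = 85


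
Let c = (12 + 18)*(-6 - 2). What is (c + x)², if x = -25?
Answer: 70225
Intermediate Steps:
c = -240 (c = 30*(-8) = -240)
(c + x)² = (-240 - 25)² = (-265)² = 70225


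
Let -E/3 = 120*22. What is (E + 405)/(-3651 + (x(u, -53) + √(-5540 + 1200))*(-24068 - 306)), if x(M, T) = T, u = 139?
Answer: -1075622785/470860363009 - 40704580*I*√1085/470860363009 ≈ -0.0022844 - 0.0028475*I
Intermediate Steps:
E = -7920 (E = -360*22 = -3*2640 = -7920)
(E + 405)/(-3651 + (x(u, -53) + √(-5540 + 1200))*(-24068 - 306)) = (-7920 + 405)/(-3651 + (-53 + √(-5540 + 1200))*(-24068 - 306)) = -7515/(-3651 + (-53 + √(-4340))*(-24374)) = -7515/(-3651 + (-53 + 2*I*√1085)*(-24374)) = -7515/(-3651 + (1291822 - 48748*I*√1085)) = -7515/(1288171 - 48748*I*√1085)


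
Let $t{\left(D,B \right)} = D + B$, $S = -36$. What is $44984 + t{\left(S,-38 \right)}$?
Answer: $44910$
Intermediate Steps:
$t{\left(D,B \right)} = B + D$
$44984 + t{\left(S,-38 \right)} = 44984 - 74 = 44910$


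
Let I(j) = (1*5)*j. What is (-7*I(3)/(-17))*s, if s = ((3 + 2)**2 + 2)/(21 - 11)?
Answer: 567/34 ≈ 16.676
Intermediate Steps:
I(j) = 5*j
s = 27/10 (s = (5**2 + 2)/10 = (25 + 2)*(1/10) = 27*(1/10) = 27/10 ≈ 2.7000)
(-7*I(3)/(-17))*s = -7*5*3/(-17)*(27/10) = -105*(-1)/17*(27/10) = -7*(-15/17)*(27/10) = (105/17)*(27/10) = 567/34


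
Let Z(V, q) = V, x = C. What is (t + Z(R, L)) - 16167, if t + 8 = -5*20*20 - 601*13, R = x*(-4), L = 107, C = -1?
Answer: -25984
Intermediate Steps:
x = -1
R = 4 (R = -1*(-4) = 4)
t = -9821 (t = -8 + (-5*20*20 - 601*13) = -8 + (-100*20 - 7813) = -8 + (-2000 - 7813) = -8 - 9813 = -9821)
(t + Z(R, L)) - 16167 = (-9821 + 4) - 16167 = -9817 - 16167 = -25984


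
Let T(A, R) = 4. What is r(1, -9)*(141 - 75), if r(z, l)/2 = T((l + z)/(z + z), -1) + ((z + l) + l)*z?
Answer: -1716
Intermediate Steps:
r(z, l) = 8 + 2*z*(z + 2*l) (r(z, l) = 2*(4 + ((z + l) + l)*z) = 2*(4 + ((l + z) + l)*z) = 2*(4 + (z + 2*l)*z) = 2*(4 + z*(z + 2*l)) = 8 + 2*z*(z + 2*l))
r(1, -9)*(141 - 75) = (8 + 2*1² + 4*(-9)*1)*(141 - 75) = (8 + 2*1 - 36)*66 = (8 + 2 - 36)*66 = -26*66 = -1716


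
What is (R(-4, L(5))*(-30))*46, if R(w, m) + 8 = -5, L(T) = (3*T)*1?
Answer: 17940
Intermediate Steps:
L(T) = 3*T
R(w, m) = -13 (R(w, m) = -8 - 5 = -13)
(R(-4, L(5))*(-30))*46 = -13*(-30)*46 = 390*46 = 17940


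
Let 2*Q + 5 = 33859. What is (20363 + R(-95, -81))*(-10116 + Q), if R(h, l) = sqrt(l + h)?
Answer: 138692393 + 27244*I*sqrt(11) ≈ 1.3869e+8 + 90358.0*I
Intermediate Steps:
Q = 16927 (Q = -5/2 + (1/2)*33859 = -5/2 + 33859/2 = 16927)
R(h, l) = sqrt(h + l)
(20363 + R(-95, -81))*(-10116 + Q) = (20363 + sqrt(-95 - 81))*(-10116 + 16927) = (20363 + sqrt(-176))*6811 = (20363 + 4*I*sqrt(11))*6811 = 138692393 + 27244*I*sqrt(11)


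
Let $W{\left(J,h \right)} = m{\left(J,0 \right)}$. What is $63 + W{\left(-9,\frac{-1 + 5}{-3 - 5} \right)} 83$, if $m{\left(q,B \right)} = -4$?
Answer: $-269$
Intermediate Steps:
$W{\left(J,h \right)} = -4$
$63 + W{\left(-9,\frac{-1 + 5}{-3 - 5} \right)} 83 = 63 - 332 = -269$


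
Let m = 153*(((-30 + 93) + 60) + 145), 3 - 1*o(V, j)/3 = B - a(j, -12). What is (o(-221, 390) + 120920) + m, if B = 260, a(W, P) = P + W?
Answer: 162287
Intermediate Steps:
o(V, j) = -807 + 3*j (o(V, j) = 9 - 3*(260 - (-12 + j)) = 9 - 3*(260 + (12 - j)) = 9 - 3*(272 - j) = 9 + (-816 + 3*j) = -807 + 3*j)
m = 41004 (m = 153*((63 + 60) + 145) = 153*(123 + 145) = 153*268 = 41004)
(o(-221, 390) + 120920) + m = ((-807 + 3*390) + 120920) + 41004 = ((-807 + 1170) + 120920) + 41004 = (363 + 120920) + 41004 = 121283 + 41004 = 162287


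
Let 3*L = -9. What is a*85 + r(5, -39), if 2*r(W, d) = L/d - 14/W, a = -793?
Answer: -8762827/130 ≈ -67406.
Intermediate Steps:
L = -3 (L = (⅓)*(-9) = -3)
r(W, d) = -7/W - 3/(2*d) (r(W, d) = (-3/d - 14/W)/2 = (-14/W - 3/d)/2 = -7/W - 3/(2*d))
a*85 + r(5, -39) = -793*85 + (-7/5 - 3/2/(-39)) = -67405 + (-7*⅕ - 3/2*(-1/39)) = -67405 + (-7/5 + 1/26) = -67405 - 177/130 = -8762827/130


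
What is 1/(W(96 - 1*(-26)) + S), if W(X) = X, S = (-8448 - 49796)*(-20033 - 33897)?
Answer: 1/3141099042 ≈ 3.1836e-10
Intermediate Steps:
S = 3141098920 (S = -58244*(-53930) = 3141098920)
1/(W(96 - 1*(-26)) + S) = 1/((96 - 1*(-26)) + 3141098920) = 1/((96 + 26) + 3141098920) = 1/(122 + 3141098920) = 1/3141099042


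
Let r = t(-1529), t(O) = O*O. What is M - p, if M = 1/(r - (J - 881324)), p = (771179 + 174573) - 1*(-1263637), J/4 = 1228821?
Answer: -3747386661292/1696119 ≈ -2.2094e+6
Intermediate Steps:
J = 4915284 (J = 4*1228821 = 4915284)
t(O) = O²
r = 2337841 (r = (-1529)² = 2337841)
p = 2209389 (p = 945752 + 1263637 = 2209389)
M = -1/1696119 (M = 1/(2337841 - (4915284 - 881324)) = 1/(2337841 - 1*4033960) = 1/(2337841 - 4033960) = 1/(-1696119) = -1/1696119 ≈ -5.8958e-7)
M - p = -1/1696119 - 1*2209389 = -1/1696119 - 2209389 = -3747386661292/1696119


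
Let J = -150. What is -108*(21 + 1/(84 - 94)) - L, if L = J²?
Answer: -123786/5 ≈ -24757.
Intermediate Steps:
L = 22500 (L = (-150)² = 22500)
-108*(21 + 1/(84 - 94)) - L = -108*(21 + 1/(84 - 94)) - 1*22500 = -108*(21 + 1/(-10)) - 22500 = -108*(21 - ⅒) - 22500 = -108*209/10 - 22500 = -11286/5 - 22500 = -123786/5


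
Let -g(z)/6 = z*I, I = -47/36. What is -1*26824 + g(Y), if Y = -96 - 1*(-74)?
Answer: -80989/3 ≈ -26996.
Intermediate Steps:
Y = -22 (Y = -96 + 74 = -22)
I = -47/36 (I = -47*1/36 = -47/36 ≈ -1.3056)
g(z) = 47*z/6 (g(z) = -6*z*(-47)/36 = -(-47)*z/6 = 47*z/6)
-1*26824 + g(Y) = -1*26824 + (47/6)*(-22) = -26824 - 517/3 = -80989/3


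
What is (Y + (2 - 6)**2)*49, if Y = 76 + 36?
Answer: 6272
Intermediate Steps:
Y = 112
(Y + (2 - 6)**2)*49 = (112 + (2 - 6)**2)*49 = (112 + (-4)**2)*49 = (112 + 16)*49 = 128*49 = 6272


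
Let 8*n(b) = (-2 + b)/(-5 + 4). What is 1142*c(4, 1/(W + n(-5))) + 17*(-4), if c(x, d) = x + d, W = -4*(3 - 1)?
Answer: 247364/57 ≈ 4339.7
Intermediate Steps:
n(b) = 1/4 - b/8 (n(b) = ((-2 + b)/(-5 + 4))/8 = ((-2 + b)/(-1))/8 = ((-2 + b)*(-1))/8 = (2 - b)/8 = 1/4 - b/8)
W = -8 (W = -4*2 = -8)
c(x, d) = d + x
1142*c(4, 1/(W + n(-5))) + 17*(-4) = 1142*(1/(-8 + (1/4 - 1/8*(-5))) + 4) + 17*(-4) = 1142*(1/(-8 + (1/4 + 5/8)) + 4) - 68 = 1142*(1/(-8 + 7/8) + 4) - 68 = 1142*(1/(-57/8) + 4) - 68 = 1142*(-8/57 + 4) - 68 = 1142*(220/57) - 68 = 251240/57 - 68 = 247364/57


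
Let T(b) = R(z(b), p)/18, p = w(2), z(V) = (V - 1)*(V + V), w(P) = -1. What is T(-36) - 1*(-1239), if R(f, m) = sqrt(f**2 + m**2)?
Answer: 1239 + sqrt(7096897)/18 ≈ 1387.0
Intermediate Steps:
z(V) = 2*V*(-1 + V) (z(V) = (-1 + V)*(2*V) = 2*V*(-1 + V))
p = -1
T(b) = sqrt(1 + 4*b**2*(-1 + b)**2)/18 (T(b) = sqrt((2*b*(-1 + b))**2 + (-1)**2)/18 = sqrt(4*b**2*(-1 + b)**2 + 1)*(1/18) = sqrt(1 + 4*b**2*(-1 + b)**2)*(1/18) = sqrt(1 + 4*b**2*(-1 + b)**2)/18)
T(-36) - 1*(-1239) = sqrt(1 + 4*(-36)**2*(-1 - 36)**2)/18 - 1*(-1239) = sqrt(1 + 4*1296*(-37)**2)/18 + 1239 = sqrt(1 + 4*1296*1369)/18 + 1239 = sqrt(1 + 7096896)/18 + 1239 = sqrt(7096897)/18 + 1239 = 1239 + sqrt(7096897)/18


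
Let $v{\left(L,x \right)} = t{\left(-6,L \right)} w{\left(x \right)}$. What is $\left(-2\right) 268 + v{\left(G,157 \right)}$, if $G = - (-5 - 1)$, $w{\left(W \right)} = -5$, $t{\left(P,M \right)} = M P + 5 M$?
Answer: $-506$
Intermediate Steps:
$t{\left(P,M \right)} = 5 M + M P$
$G = 6$ ($G = \left(-1\right) \left(-6\right) = 6$)
$v{\left(L,x \right)} = 5 L$ ($v{\left(L,x \right)} = L \left(5 - 6\right) \left(-5\right) = L \left(-1\right) \left(-5\right) = - L \left(-5\right) = 5 L$)
$\left(-2\right) 268 + v{\left(G,157 \right)} = \left(-2\right) 268 + 5 \cdot 6 = -536 + 30 = -506$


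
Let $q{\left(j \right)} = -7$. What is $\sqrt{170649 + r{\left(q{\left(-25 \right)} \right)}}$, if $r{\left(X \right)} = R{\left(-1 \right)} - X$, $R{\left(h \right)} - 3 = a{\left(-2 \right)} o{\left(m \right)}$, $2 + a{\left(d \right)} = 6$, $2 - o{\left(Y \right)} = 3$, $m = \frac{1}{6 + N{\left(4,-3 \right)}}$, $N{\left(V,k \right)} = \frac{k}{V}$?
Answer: $\sqrt{170655} \approx 413.1$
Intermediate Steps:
$m = \frac{4}{21}$ ($m = \frac{1}{6 - \frac{3}{4}} = \frac{1}{\frac{21}{4}} = \frac{4}{21} \approx 0.19048$)
$o{\left(Y \right)} = -1$ ($o{\left(Y \right)} = 2 - 3 = -1$)
$a{\left(d \right)} = 4$ ($a{\left(d \right)} = -2 + 6 = 4$)
$R{\left(h \right)} = -1$ ($R{\left(h \right)} = 3 + 4 \left(-1\right) = 3 - 4 = -1$)
$r{\left(X \right)} = -1 - X$
$\sqrt{170649 + r{\left(q{\left(-25 \right)} \right)}} = \sqrt{170649 - -6} = \sqrt{170649 + \left(-1 + 7\right)} = \sqrt{170649 + 6} = \sqrt{170655}$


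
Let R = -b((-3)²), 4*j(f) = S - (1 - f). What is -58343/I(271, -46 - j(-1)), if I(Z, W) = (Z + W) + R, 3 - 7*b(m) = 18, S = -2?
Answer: -408401/1597 ≈ -255.73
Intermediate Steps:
b(m) = -15/7 (b(m) = 3/7 - ⅐*18 = 3/7 - 18/7 = -15/7)
j(f) = -¾ + f/4 (j(f) = (-2 - (1 - f))/4 = (-2 + (-1 + f))/4 = (-3 + f)/4 = -¾ + f/4)
R = 15/7 (R = -1*(-15/7) = 15/7 ≈ 2.1429)
I(Z, W) = 15/7 + W + Z (I(Z, W) = (Z + W) + 15/7 = (W + Z) + 15/7 = 15/7 + W + Z)
-58343/I(271, -46 - j(-1)) = -58343/(15/7 + (-46 - (-¾ + (¼)*(-1))) + 271) = -58343/(15/7 + (-46 - (-¾ - ¼)) + 271) = -58343/(15/7 + (-46 - 1*(-1)) + 271) = -58343/(15/7 + (-46 + 1) + 271) = -58343/(15/7 - 45 + 271) = -58343/1597/7 = -58343*7/1597 = -408401/1597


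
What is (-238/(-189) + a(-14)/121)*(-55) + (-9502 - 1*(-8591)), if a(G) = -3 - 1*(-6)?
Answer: -291542/297 ≈ -981.62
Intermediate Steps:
a(G) = 3 (a(G) = -3 + 6 = 3)
(-238/(-189) + a(-14)/121)*(-55) + (-9502 - 1*(-8591)) = (-238/(-189) + 3/121)*(-55) + (-9502 - 1*(-8591)) = (-238*(-1/189) + 3*(1/121))*(-55) + (-9502 + 8591) = (34/27 + 3/121)*(-55) - 911 = (4195/3267)*(-55) - 911 = -20975/297 - 911 = -291542/297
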